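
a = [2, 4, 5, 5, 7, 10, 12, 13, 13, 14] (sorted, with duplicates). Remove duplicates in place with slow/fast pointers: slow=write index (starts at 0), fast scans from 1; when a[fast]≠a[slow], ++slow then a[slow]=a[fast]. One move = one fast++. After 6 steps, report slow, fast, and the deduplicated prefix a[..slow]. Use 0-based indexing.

slow=0 fast=1: a[fast]=4≠a[slow]=2 write a[1]=4, slow++,fast++
slow=1 fast=2: a[fast]=5≠a[slow]=4 write a[2]=5, slow++,fast++
slow=2 fast=3: a[fast]=5=a[slow] dup, fast++
slow=2 fast=4: a[fast]=7≠a[slow]=5 write a[3]=7, slow++,fast++
slow=3 fast=5: a[fast]=10≠a[slow]=7 write a[4]=10, slow++,fast++
slow=4 fast=6: a[fast]=12≠a[slow]=10 write a[5]=12, slow++,fast++

slow=5, fast=7, prefix=[2, 4, 5, 7, 10, 12]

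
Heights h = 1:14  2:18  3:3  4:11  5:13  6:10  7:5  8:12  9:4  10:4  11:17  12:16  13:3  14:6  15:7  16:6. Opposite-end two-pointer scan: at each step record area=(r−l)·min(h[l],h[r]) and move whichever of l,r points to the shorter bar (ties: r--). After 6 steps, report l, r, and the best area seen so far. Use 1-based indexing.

l=1 r=16: min(14,6)*15=90 best=90 *, r--
l=1 r=15: min(14,7)*14=98 best=98 *, r--
l=1 r=14: min(14,6)*13=78 best=98, r--
l=1 r=13: min(14,3)*12=36 best=98, r--
l=1 r=12: min(14,16)*11=154 best=154 *, l++
l=2 r=12: min(18,16)*10=160 best=160 *, r--

l=2, r=11, best area=160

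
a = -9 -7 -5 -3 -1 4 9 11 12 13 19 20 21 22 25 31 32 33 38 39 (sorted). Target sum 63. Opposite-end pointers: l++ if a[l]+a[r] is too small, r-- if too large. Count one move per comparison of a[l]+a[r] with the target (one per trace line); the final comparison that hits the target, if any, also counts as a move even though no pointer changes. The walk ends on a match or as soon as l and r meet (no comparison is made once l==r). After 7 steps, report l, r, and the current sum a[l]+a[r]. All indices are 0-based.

l=7, r=19, sum=50

[0,19] -9+39=30 <63 → l++
[1,19] -7+39=32 <63 → l++
[2,19] -5+39=34 <63 → l++
[3,19] -3+39=36 <63 → l++
[4,19] -1+39=38 <63 → l++
[5,19] 4+39=43 <63 → l++
[6,19] 9+39=48 <63 → l++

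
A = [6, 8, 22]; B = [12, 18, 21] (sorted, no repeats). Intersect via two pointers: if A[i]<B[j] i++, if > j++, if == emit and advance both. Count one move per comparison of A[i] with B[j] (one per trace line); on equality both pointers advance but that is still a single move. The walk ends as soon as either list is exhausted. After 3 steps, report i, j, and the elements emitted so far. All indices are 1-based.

i=3, j=2, emitted=[]

[i=1,j=1] 6<12 → i++
[i=2,j=1] 8<12 → i++
[i=3,j=1] 22>12 → j++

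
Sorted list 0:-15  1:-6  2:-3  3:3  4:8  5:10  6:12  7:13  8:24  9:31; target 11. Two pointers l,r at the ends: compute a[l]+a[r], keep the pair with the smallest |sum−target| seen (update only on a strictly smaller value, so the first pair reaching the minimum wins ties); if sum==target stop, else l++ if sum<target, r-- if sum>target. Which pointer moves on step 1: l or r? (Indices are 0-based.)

l=0 r=9: -15+31=16 d=5 *, r--

r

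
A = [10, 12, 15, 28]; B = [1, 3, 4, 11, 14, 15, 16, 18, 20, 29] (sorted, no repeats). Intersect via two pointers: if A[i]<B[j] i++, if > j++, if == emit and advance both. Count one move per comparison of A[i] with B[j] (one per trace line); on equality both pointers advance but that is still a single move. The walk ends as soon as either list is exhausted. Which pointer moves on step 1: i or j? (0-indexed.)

j

[i=0,j=0] 10>1 → j++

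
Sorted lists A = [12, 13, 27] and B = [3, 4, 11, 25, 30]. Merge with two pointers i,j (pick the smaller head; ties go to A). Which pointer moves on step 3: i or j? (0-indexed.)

i=0 j=0: A[i]=12>B[j]=3 take 3, j++
i=0 j=1: A[i]=12>B[j]=4 take 4, j++
i=0 j=2: A[i]=12>B[j]=11 take 11, j++

j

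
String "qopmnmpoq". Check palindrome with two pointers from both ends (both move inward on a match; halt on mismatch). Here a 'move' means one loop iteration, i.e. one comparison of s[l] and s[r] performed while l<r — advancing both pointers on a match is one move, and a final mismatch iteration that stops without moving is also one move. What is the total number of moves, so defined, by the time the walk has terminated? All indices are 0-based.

4 moves

[0,8] 'q'=='q' → l++,r--
[1,7] 'o'=='o' → l++,r--
[2,6] 'p'=='p' → l++,r--
[3,5] 'm'=='m' → l++,r--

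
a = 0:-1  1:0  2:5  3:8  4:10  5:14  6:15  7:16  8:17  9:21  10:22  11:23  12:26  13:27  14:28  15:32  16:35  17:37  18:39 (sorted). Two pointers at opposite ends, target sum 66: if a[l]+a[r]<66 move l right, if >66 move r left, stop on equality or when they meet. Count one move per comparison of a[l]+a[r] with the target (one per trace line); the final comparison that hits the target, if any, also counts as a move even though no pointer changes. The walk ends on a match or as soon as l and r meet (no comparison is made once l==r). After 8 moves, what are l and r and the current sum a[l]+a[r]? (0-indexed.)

l=8, r=18, sum=56

l=0 r=18: -1+39=38 <66, l++
l=1 r=18: 0+39=39 <66, l++
l=2 r=18: 5+39=44 <66, l++
l=3 r=18: 8+39=47 <66, l++
l=4 r=18: 10+39=49 <66, l++
l=5 r=18: 14+39=53 <66, l++
l=6 r=18: 15+39=54 <66, l++
l=7 r=18: 16+39=55 <66, l++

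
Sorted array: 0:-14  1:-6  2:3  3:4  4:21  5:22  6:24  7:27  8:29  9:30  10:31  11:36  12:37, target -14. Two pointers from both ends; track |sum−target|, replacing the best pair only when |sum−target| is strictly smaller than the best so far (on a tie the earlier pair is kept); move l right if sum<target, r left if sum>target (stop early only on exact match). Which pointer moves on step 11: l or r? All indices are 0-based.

l=0 r=12: -14+37=23 d=37 *, r--
l=0 r=11: -14+36=22 d=36 *, r--
l=0 r=10: -14+31=17 d=31 *, r--
l=0 r=9: -14+30=16 d=30 *, r--
l=0 r=8: -14+29=15 d=29 *, r--
l=0 r=7: -14+27=13 d=27 *, r--
l=0 r=6: -14+24=10 d=24 *, r--
l=0 r=5: -14+22=8 d=22 *, r--
l=0 r=4: -14+21=7 d=21 *, r--
l=0 r=3: -14+4=-10 d=4 *, r--
l=0 r=2: -14+3=-11 d=3 *, r--

r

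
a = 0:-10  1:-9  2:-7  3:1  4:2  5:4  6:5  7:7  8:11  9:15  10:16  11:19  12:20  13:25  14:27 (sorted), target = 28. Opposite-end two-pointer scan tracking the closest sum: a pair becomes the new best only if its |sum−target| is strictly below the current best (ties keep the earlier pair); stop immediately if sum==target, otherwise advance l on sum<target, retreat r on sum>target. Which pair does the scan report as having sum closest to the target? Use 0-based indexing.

l=0 r=14: -10+27=17 d=11 *, l++
l=1 r=14: -9+27=18 d=10 *, l++
l=2 r=14: -7+27=20 d=8 *, l++
l=3 r=14: 1+27=28 d=0 *, stop

pair (1, 27) with sum 28 (|Δ|=0)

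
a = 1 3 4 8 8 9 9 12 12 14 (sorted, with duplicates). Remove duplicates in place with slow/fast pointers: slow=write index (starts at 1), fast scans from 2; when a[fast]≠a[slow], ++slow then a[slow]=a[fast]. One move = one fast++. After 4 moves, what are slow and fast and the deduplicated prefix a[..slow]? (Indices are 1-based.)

slow=4, fast=6, prefix=[1, 3, 4, 8]

(s=1,f=2) a[fast]=3≠a[slow]=1 write a[2]=3 → slow++,fast++
(s=2,f=3) a[fast]=4≠a[slow]=3 write a[3]=4 → slow++,fast++
(s=3,f=4) a[fast]=8≠a[slow]=4 write a[4]=8 → slow++,fast++
(s=4,f=5) a[fast]=8=a[slow] dup → fast++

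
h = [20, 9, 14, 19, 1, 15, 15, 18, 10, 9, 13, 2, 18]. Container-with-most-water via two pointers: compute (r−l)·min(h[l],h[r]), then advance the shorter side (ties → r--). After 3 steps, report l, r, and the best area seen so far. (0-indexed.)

l=0, r=9, best area=216

[0,12] min(20,18)*12=216 best=216 * → r--
[0,11] min(20,2)*11=22 best=216 → r--
[0,10] min(20,13)*10=130 best=216 → r--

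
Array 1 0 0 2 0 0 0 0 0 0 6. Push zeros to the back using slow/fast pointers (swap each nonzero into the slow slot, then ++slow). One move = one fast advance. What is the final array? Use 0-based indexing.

slow=0 fast=0: a[fast]=1≠0 swap→a[0]=1, slow++,fast++
slow=1 fast=1: a[fast]=0, fast++
slow=1 fast=2: a[fast]=0, fast++
slow=1 fast=3: a[fast]=2≠0 swap→a[1]=2, slow++,fast++
slow=2 fast=4: a[fast]=0, fast++
slow=2 fast=5: a[fast]=0, fast++
slow=2 fast=6: a[fast]=0, fast++
slow=2 fast=7: a[fast]=0, fast++
slow=2 fast=8: a[fast]=0, fast++
slow=2 fast=9: a[fast]=0, fast++
slow=2 fast=10: a[fast]=6≠0 swap→a[2]=6, slow++,fast++

[1, 2, 6, 0, 0, 0, 0, 0, 0, 0, 0]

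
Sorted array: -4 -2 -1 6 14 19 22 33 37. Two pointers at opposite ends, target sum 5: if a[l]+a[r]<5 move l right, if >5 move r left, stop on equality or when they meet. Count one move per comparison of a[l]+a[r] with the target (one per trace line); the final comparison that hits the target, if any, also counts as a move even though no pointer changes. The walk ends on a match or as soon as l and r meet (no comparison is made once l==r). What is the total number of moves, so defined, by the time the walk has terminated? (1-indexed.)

8 moves

[1,9] -4+37=33 >5 → r--
[1,8] -4+33=29 >5 → r--
[1,7] -4+22=18 >5 → r--
[1,6] -4+19=15 >5 → r--
[1,5] -4+14=10 >5 → r--
[1,4] -4+6=2 <5 → l++
[2,4] -2+6=4 <5 → l++
[3,4] -1+6=5 → found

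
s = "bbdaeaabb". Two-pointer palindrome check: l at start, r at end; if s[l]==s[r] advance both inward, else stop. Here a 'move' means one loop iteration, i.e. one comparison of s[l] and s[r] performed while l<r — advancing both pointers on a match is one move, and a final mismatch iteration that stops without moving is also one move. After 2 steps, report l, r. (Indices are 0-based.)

l=2, r=6

l=0 r=8: 'b'=='b', l++,r--
l=1 r=7: 'b'=='b', l++,r--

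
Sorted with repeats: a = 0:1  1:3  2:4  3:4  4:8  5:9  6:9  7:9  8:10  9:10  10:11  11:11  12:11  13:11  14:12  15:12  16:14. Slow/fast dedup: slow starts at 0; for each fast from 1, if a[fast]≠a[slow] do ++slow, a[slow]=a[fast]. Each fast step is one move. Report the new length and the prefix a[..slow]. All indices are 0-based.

slow=0 fast=1: a[fast]=3≠a[slow]=1 write a[1]=3, slow++,fast++
slow=1 fast=2: a[fast]=4≠a[slow]=3 write a[2]=4, slow++,fast++
slow=2 fast=3: a[fast]=4=a[slow] dup, fast++
slow=2 fast=4: a[fast]=8≠a[slow]=4 write a[3]=8, slow++,fast++
slow=3 fast=5: a[fast]=9≠a[slow]=8 write a[4]=9, slow++,fast++
slow=4 fast=6: a[fast]=9=a[slow] dup, fast++
slow=4 fast=7: a[fast]=9=a[slow] dup, fast++
slow=4 fast=8: a[fast]=10≠a[slow]=9 write a[5]=10, slow++,fast++
slow=5 fast=9: a[fast]=10=a[slow] dup, fast++
slow=5 fast=10: a[fast]=11≠a[slow]=10 write a[6]=11, slow++,fast++
slow=6 fast=11: a[fast]=11=a[slow] dup, fast++
slow=6 fast=12: a[fast]=11=a[slow] dup, fast++
slow=6 fast=13: a[fast]=11=a[slow] dup, fast++
slow=6 fast=14: a[fast]=12≠a[slow]=11 write a[7]=12, slow++,fast++
slow=7 fast=15: a[fast]=12=a[slow] dup, fast++
slow=7 fast=16: a[fast]=14≠a[slow]=12 write a[8]=14, slow++,fast++

length 9; prefix = [1, 3, 4, 8, 9, 10, 11, 12, 14]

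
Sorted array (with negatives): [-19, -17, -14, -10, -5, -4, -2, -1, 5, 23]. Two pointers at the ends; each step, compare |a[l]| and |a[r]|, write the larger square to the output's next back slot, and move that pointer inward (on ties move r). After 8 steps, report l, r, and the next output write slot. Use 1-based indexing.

l=7, r=8, next write slot=2

[1,10] |-19|<=|23| out[10]=529 → r--
[1,9] |-19|>|5| out[9]=361 → l++
[2,9] |-17|>|5| out[8]=289 → l++
[3,9] |-14|>|5| out[7]=196 → l++
[4,9] |-10|>|5| out[6]=100 → l++
[5,9] |-5|<=|5| out[5]=25 → r--
[5,8] |-5|>|-1| out[4]=25 → l++
[6,8] |-4|>|-1| out[3]=16 → l++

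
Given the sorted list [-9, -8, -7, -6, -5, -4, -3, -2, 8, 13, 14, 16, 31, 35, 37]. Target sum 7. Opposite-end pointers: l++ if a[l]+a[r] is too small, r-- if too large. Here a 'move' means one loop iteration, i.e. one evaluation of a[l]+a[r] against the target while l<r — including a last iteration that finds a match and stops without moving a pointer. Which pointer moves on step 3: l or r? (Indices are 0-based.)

l=0 r=14: -9+37=28 >7, r--
l=0 r=13: -9+35=26 >7, r--
l=0 r=12: -9+31=22 >7, r--

r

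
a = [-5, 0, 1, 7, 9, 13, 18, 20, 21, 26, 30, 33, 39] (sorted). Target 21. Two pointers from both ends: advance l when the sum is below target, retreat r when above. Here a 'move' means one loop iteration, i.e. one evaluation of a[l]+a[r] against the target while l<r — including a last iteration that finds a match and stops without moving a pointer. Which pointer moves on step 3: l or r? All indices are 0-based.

r

[0,12] -5+39=34 >21 → r--
[0,11] -5+33=28 >21 → r--
[0,10] -5+30=25 >21 → r--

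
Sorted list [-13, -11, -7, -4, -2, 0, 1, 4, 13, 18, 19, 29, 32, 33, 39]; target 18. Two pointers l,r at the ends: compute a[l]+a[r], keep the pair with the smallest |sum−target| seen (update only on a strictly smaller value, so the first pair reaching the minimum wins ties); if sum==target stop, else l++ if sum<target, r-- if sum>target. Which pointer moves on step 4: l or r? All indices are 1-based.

[1,15] -13+39=26 d=8 * → r--
[1,14] -13+33=20 d=2 * → r--
[1,13] -13+32=19 d=1 * → r--
[1,12] -13+29=16 d=2 → l++

l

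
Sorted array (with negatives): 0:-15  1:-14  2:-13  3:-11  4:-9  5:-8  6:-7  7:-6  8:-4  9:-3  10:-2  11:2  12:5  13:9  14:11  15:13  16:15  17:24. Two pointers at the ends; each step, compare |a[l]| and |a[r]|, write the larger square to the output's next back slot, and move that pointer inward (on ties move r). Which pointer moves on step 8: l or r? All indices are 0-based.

l

[0,17] |-15|<=|24| out[17]=576 → r--
[0,16] |-15|<=|15| out[16]=225 → r--
[0,15] |-15|>|13| out[15]=225 → l++
[1,15] |-14|>|13| out[14]=196 → l++
[2,15] |-13|<=|13| out[13]=169 → r--
[2,14] |-13|>|11| out[12]=169 → l++
[3,14] |-11|<=|11| out[11]=121 → r--
[3,13] |-11|>|9| out[10]=121 → l++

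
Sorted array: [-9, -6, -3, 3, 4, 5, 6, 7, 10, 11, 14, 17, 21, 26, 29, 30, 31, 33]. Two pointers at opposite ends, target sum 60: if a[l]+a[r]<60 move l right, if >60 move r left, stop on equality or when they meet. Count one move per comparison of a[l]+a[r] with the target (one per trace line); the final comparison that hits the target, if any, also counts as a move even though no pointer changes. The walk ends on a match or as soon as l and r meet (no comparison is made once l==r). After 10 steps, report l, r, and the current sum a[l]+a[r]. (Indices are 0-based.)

l=10, r=17, sum=47

[0,17] -9+33=24 <60 → l++
[1,17] -6+33=27 <60 → l++
[2,17] -3+33=30 <60 → l++
[3,17] 3+33=36 <60 → l++
[4,17] 4+33=37 <60 → l++
[5,17] 5+33=38 <60 → l++
[6,17] 6+33=39 <60 → l++
[7,17] 7+33=40 <60 → l++
[8,17] 10+33=43 <60 → l++
[9,17] 11+33=44 <60 → l++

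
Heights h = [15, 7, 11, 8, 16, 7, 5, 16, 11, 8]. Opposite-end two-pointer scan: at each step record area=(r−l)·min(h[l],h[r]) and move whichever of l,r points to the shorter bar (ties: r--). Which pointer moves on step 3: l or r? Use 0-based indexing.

l=0 r=9: min(15,8)*9=72 best=72 *, r--
l=0 r=8: min(15,11)*8=88 best=88 *, r--
l=0 r=7: min(15,16)*7=105 best=105 *, l++

l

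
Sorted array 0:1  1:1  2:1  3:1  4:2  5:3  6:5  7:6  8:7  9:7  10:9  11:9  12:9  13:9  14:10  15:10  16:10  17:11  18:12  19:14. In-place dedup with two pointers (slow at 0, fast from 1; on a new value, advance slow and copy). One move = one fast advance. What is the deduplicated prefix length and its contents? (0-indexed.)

length 11; prefix = [1, 2, 3, 5, 6, 7, 9, 10, 11, 12, 14]

(s=0,f=1) a[fast]=1=a[slow] dup → fast++
(s=0,f=2) a[fast]=1=a[slow] dup → fast++
(s=0,f=3) a[fast]=1=a[slow] dup → fast++
(s=0,f=4) a[fast]=2≠a[slow]=1 write a[1]=2 → slow++,fast++
(s=1,f=5) a[fast]=3≠a[slow]=2 write a[2]=3 → slow++,fast++
(s=2,f=6) a[fast]=5≠a[slow]=3 write a[3]=5 → slow++,fast++
(s=3,f=7) a[fast]=6≠a[slow]=5 write a[4]=6 → slow++,fast++
(s=4,f=8) a[fast]=7≠a[slow]=6 write a[5]=7 → slow++,fast++
(s=5,f=9) a[fast]=7=a[slow] dup → fast++
(s=5,f=10) a[fast]=9≠a[slow]=7 write a[6]=9 → slow++,fast++
(s=6,f=11) a[fast]=9=a[slow] dup → fast++
(s=6,f=12) a[fast]=9=a[slow] dup → fast++
(s=6,f=13) a[fast]=9=a[slow] dup → fast++
(s=6,f=14) a[fast]=10≠a[slow]=9 write a[7]=10 → slow++,fast++
(s=7,f=15) a[fast]=10=a[slow] dup → fast++
(s=7,f=16) a[fast]=10=a[slow] dup → fast++
(s=7,f=17) a[fast]=11≠a[slow]=10 write a[8]=11 → slow++,fast++
(s=8,f=18) a[fast]=12≠a[slow]=11 write a[9]=12 → slow++,fast++
(s=9,f=19) a[fast]=14≠a[slow]=12 write a[10]=14 → slow++,fast++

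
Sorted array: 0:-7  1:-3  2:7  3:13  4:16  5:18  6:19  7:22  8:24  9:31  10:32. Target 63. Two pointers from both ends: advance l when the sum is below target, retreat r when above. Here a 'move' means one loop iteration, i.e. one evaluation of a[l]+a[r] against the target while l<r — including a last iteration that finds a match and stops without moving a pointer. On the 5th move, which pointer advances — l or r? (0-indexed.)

l

l=0 r=10: -7+32=25 <63, l++
l=1 r=10: -3+32=29 <63, l++
l=2 r=10: 7+32=39 <63, l++
l=3 r=10: 13+32=45 <63, l++
l=4 r=10: 16+32=48 <63, l++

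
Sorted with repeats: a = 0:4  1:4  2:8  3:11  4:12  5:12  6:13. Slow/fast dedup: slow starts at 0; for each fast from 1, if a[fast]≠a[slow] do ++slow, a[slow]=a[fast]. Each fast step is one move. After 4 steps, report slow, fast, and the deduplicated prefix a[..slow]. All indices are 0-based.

slow=3, fast=5, prefix=[4, 8, 11, 12]

slow=0 fast=1: a[fast]=4=a[slow] dup, fast++
slow=0 fast=2: a[fast]=8≠a[slow]=4 write a[1]=8, slow++,fast++
slow=1 fast=3: a[fast]=11≠a[slow]=8 write a[2]=11, slow++,fast++
slow=2 fast=4: a[fast]=12≠a[slow]=11 write a[3]=12, slow++,fast++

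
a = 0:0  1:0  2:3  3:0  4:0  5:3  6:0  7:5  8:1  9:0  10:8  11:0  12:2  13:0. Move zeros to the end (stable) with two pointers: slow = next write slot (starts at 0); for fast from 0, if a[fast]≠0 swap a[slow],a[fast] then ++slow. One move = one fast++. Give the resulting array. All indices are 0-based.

(s=0,f=0) a[fast]=0 → fast++
(s=0,f=1) a[fast]=0 → fast++
(s=0,f=2) a[fast]=3≠0 swap→a[0]=3 → slow++,fast++
(s=1,f=3) a[fast]=0 → fast++
(s=1,f=4) a[fast]=0 → fast++
(s=1,f=5) a[fast]=3≠0 swap→a[1]=3 → slow++,fast++
(s=2,f=6) a[fast]=0 → fast++
(s=2,f=7) a[fast]=5≠0 swap→a[2]=5 → slow++,fast++
(s=3,f=8) a[fast]=1≠0 swap→a[3]=1 → slow++,fast++
(s=4,f=9) a[fast]=0 → fast++
(s=4,f=10) a[fast]=8≠0 swap→a[4]=8 → slow++,fast++
(s=5,f=11) a[fast]=0 → fast++
(s=5,f=12) a[fast]=2≠0 swap→a[5]=2 → slow++,fast++
(s=6,f=13) a[fast]=0 → fast++

[3, 3, 5, 1, 8, 2, 0, 0, 0, 0, 0, 0, 0, 0]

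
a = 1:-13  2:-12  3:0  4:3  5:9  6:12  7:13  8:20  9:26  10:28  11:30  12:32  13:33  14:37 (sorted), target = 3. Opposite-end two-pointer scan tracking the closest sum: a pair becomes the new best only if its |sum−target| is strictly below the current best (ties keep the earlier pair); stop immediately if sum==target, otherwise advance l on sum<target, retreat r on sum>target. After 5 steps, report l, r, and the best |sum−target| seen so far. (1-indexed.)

l=1 r=14: -13+37=24 d=21 *, r--
l=1 r=13: -13+33=20 d=17 *, r--
l=1 r=12: -13+32=19 d=16 *, r--
l=1 r=11: -13+30=17 d=14 *, r--
l=1 r=10: -13+28=15 d=12 *, r--

l=1, r=9, best |Δ|=12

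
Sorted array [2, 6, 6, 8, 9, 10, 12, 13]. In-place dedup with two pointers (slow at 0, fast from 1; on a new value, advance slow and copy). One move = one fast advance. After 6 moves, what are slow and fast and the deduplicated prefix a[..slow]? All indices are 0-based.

slow=5, fast=7, prefix=[2, 6, 8, 9, 10, 12]

slow=0 fast=1: a[fast]=6≠a[slow]=2 write a[1]=6, slow++,fast++
slow=1 fast=2: a[fast]=6=a[slow] dup, fast++
slow=1 fast=3: a[fast]=8≠a[slow]=6 write a[2]=8, slow++,fast++
slow=2 fast=4: a[fast]=9≠a[slow]=8 write a[3]=9, slow++,fast++
slow=3 fast=5: a[fast]=10≠a[slow]=9 write a[4]=10, slow++,fast++
slow=4 fast=6: a[fast]=12≠a[slow]=10 write a[5]=12, slow++,fast++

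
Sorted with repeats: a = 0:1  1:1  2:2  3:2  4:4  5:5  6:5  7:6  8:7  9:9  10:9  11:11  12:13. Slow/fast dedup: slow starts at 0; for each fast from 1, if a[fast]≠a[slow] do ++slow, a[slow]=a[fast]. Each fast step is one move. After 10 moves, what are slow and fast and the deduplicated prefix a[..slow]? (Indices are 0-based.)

(s=0,f=1) a[fast]=1=a[slow] dup → fast++
(s=0,f=2) a[fast]=2≠a[slow]=1 write a[1]=2 → slow++,fast++
(s=1,f=3) a[fast]=2=a[slow] dup → fast++
(s=1,f=4) a[fast]=4≠a[slow]=2 write a[2]=4 → slow++,fast++
(s=2,f=5) a[fast]=5≠a[slow]=4 write a[3]=5 → slow++,fast++
(s=3,f=6) a[fast]=5=a[slow] dup → fast++
(s=3,f=7) a[fast]=6≠a[slow]=5 write a[4]=6 → slow++,fast++
(s=4,f=8) a[fast]=7≠a[slow]=6 write a[5]=7 → slow++,fast++
(s=5,f=9) a[fast]=9≠a[slow]=7 write a[6]=9 → slow++,fast++
(s=6,f=10) a[fast]=9=a[slow] dup → fast++

slow=6, fast=11, prefix=[1, 2, 4, 5, 6, 7, 9]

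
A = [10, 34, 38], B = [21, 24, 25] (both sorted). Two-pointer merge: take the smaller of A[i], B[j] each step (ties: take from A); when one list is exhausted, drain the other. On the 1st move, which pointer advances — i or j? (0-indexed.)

[i=0,j=0] A[i]=10<=B[j]=21 take 10 → i++

i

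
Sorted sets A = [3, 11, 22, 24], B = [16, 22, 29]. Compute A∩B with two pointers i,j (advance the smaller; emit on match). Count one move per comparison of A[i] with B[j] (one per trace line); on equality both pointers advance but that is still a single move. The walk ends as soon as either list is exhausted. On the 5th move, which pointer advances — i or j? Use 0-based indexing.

i

[i=0,j=0] 3<16 → i++
[i=1,j=0] 11<16 → i++
[i=2,j=0] 22>16 → j++
[i=2,j=1] 22==22 emit → i++,j++
[i=3,j=2] 24<29 → i++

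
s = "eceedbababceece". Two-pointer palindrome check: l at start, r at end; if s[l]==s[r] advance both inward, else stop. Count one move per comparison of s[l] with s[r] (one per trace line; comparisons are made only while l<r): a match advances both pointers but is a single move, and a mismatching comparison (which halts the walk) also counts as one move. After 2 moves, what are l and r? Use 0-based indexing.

[0,14] 'e'=='e' → l++,r--
[1,13] 'c'=='c' → l++,r--

l=2, r=12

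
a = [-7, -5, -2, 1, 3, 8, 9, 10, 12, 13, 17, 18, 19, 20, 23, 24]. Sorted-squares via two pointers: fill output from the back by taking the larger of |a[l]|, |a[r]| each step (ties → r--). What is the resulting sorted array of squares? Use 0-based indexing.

[1, 4, 9, 25, 49, 64, 81, 100, 144, 169, 289, 324, 361, 400, 529, 576]

l=0 r=15: |-7|<=|24| out[15]=576, r--
l=0 r=14: |-7|<=|23| out[14]=529, r--
l=0 r=13: |-7|<=|20| out[13]=400, r--
l=0 r=12: |-7|<=|19| out[12]=361, r--
l=0 r=11: |-7|<=|18| out[11]=324, r--
l=0 r=10: |-7|<=|17| out[10]=289, r--
l=0 r=9: |-7|<=|13| out[9]=169, r--
l=0 r=8: |-7|<=|12| out[8]=144, r--
l=0 r=7: |-7|<=|10| out[7]=100, r--
l=0 r=6: |-7|<=|9| out[6]=81, r--
l=0 r=5: |-7|<=|8| out[5]=64, r--
l=0 r=4: |-7|>|3| out[4]=49, l++
l=1 r=4: |-5|>|3| out[3]=25, l++
l=2 r=4: |-2|<=|3| out[2]=9, r--
l=2 r=3: |-2|>|1| out[1]=4, l++
l=3 r=3: |1|<=|1| out[0]=1, r--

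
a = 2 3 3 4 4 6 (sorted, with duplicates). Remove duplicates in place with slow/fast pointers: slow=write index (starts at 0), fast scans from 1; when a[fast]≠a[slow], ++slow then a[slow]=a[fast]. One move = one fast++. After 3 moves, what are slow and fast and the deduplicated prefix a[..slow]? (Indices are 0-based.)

slow=0 fast=1: a[fast]=3≠a[slow]=2 write a[1]=3, slow++,fast++
slow=1 fast=2: a[fast]=3=a[slow] dup, fast++
slow=1 fast=3: a[fast]=4≠a[slow]=3 write a[2]=4, slow++,fast++

slow=2, fast=4, prefix=[2, 3, 4]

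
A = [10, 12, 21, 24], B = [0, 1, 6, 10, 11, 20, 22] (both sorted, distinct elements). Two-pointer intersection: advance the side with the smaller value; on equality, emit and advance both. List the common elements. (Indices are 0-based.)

intersection = [10]

[i=0,j=0] 10>0 → j++
[i=0,j=1] 10>1 → j++
[i=0,j=2] 10>6 → j++
[i=0,j=3] 10==10 emit → i++,j++
[i=1,j=4] 12>11 → j++
[i=1,j=5] 12<20 → i++
[i=2,j=5] 21>20 → j++
[i=2,j=6] 21<22 → i++
[i=3,j=6] 24>22 → j++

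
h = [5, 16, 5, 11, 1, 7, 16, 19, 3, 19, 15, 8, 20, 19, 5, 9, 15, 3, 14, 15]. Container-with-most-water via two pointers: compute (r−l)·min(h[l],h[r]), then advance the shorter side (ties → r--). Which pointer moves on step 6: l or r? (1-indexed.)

l=1 r=20: min(5,15)*19=95 best=95 *, l++
l=2 r=20: min(16,15)*18=270 best=270 *, r--
l=2 r=19: min(16,14)*17=238 best=270, r--
l=2 r=18: min(16,3)*16=48 best=270, r--
l=2 r=17: min(16,15)*15=225 best=270, r--
l=2 r=16: min(16,9)*14=126 best=270, r--

r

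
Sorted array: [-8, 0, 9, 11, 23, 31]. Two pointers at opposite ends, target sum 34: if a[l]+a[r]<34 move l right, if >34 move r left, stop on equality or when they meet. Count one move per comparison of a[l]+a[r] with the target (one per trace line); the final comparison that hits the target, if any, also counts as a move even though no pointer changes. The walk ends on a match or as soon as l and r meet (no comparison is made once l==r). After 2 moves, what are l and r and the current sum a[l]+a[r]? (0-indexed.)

l=2, r=5, sum=40

l=0 r=5: -8+31=23 <34, l++
l=1 r=5: 0+31=31 <34, l++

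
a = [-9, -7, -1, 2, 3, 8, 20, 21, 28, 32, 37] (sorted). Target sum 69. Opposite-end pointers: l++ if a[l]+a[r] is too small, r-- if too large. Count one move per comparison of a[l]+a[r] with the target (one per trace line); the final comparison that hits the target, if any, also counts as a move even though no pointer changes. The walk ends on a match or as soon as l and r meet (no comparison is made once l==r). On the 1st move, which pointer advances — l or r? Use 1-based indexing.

l=1 r=11: -9+37=28 <69, l++

l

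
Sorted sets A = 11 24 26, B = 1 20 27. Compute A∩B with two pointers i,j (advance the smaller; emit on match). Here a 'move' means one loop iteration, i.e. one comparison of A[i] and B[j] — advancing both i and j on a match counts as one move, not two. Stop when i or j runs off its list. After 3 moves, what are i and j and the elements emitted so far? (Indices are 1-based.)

[i=1,j=1] 11>1 → j++
[i=1,j=2] 11<20 → i++
[i=2,j=2] 24>20 → j++

i=2, j=3, emitted=[]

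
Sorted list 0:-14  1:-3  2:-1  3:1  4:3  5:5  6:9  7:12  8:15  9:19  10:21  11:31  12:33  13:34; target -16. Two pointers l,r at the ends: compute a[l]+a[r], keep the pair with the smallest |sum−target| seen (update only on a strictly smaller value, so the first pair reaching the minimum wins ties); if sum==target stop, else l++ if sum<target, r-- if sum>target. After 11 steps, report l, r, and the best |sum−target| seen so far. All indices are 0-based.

l=0, r=2, best |Δ|=3

l=0 r=13: -14+34=20 d=36 *, r--
l=0 r=12: -14+33=19 d=35 *, r--
l=0 r=11: -14+31=17 d=33 *, r--
l=0 r=10: -14+21=7 d=23 *, r--
l=0 r=9: -14+19=5 d=21 *, r--
l=0 r=8: -14+15=1 d=17 *, r--
l=0 r=7: -14+12=-2 d=14 *, r--
l=0 r=6: -14+9=-5 d=11 *, r--
l=0 r=5: -14+5=-9 d=7 *, r--
l=0 r=4: -14+3=-11 d=5 *, r--
l=0 r=3: -14+1=-13 d=3 *, r--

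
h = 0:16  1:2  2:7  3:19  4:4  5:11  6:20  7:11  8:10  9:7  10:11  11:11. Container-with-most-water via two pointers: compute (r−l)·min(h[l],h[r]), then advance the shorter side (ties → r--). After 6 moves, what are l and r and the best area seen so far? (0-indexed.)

l=1, r=6, best area=121

[0,11] min(16,11)*11=121 best=121 * → r--
[0,10] min(16,11)*10=110 best=121 → r--
[0,9] min(16,7)*9=63 best=121 → r--
[0,8] min(16,10)*8=80 best=121 → r--
[0,7] min(16,11)*7=77 best=121 → r--
[0,6] min(16,20)*6=96 best=121 → l++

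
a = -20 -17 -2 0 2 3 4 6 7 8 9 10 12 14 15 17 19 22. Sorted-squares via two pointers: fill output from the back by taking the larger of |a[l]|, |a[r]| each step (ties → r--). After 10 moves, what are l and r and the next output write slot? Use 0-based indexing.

l=0 r=17: |-20|<=|22| out[17]=484, r--
l=0 r=16: |-20|>|19| out[16]=400, l++
l=1 r=16: |-17|<=|19| out[15]=361, r--
l=1 r=15: |-17|<=|17| out[14]=289, r--
l=1 r=14: |-17|>|15| out[13]=289, l++
l=2 r=14: |-2|<=|15| out[12]=225, r--
l=2 r=13: |-2|<=|14| out[11]=196, r--
l=2 r=12: |-2|<=|12| out[10]=144, r--
l=2 r=11: |-2|<=|10| out[9]=100, r--
l=2 r=10: |-2|<=|9| out[8]=81, r--

l=2, r=9, next write slot=7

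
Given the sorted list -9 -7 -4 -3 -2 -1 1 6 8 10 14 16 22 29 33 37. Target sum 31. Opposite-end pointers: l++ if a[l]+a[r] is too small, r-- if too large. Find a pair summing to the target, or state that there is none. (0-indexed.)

(-2, 33)

[0,15] -9+37=28 <31 → l++
[1,15] -7+37=30 <31 → l++
[2,15] -4+37=33 >31 → r--
[2,14] -4+33=29 <31 → l++
[3,14] -3+33=30 <31 → l++
[4,14] -2+33=31 → found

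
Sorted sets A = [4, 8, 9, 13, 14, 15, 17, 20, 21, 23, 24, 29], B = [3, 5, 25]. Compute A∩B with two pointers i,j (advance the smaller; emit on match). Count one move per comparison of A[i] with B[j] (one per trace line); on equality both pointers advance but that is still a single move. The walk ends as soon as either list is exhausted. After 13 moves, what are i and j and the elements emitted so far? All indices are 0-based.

i=11, j=2, emitted=[]

[i=0,j=0] 4>3 → j++
[i=0,j=1] 4<5 → i++
[i=1,j=1] 8>5 → j++
[i=1,j=2] 8<25 → i++
[i=2,j=2] 9<25 → i++
[i=3,j=2] 13<25 → i++
[i=4,j=2] 14<25 → i++
[i=5,j=2] 15<25 → i++
[i=6,j=2] 17<25 → i++
[i=7,j=2] 20<25 → i++
[i=8,j=2] 21<25 → i++
[i=9,j=2] 23<25 → i++
[i=10,j=2] 24<25 → i++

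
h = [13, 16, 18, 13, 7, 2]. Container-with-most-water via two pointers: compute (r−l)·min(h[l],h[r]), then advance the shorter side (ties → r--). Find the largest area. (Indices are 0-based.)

max area = 39

[0,5] min(13,2)*5=10 best=10 * → r--
[0,4] min(13,7)*4=28 best=28 * → r--
[0,3] min(13,13)*3=39 best=39 * → r--
[0,2] min(13,18)*2=26 best=39 → l++
[1,2] min(16,18)*1=16 best=39 → l++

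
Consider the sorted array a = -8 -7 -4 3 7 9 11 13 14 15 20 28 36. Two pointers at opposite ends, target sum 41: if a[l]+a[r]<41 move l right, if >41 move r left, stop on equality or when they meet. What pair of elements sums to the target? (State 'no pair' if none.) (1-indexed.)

[1,13] -8+36=28 <41 → l++
[2,13] -7+36=29 <41 → l++
[3,13] -4+36=32 <41 → l++
[4,13] 3+36=39 <41 → l++
[5,13] 7+36=43 >41 → r--
[5,12] 7+28=35 <41 → l++
[6,12] 9+28=37 <41 → l++
[7,12] 11+28=39 <41 → l++
[8,12] 13+28=41 → found

(13, 28)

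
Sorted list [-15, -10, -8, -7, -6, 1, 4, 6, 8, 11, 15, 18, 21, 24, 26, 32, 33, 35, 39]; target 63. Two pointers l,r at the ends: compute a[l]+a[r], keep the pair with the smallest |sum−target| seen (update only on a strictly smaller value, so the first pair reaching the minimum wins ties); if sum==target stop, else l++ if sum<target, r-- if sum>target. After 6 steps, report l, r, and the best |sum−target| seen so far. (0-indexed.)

l=0 r=18: -15+39=24 d=39 *, l++
l=1 r=18: -10+39=29 d=34 *, l++
l=2 r=18: -8+39=31 d=32 *, l++
l=3 r=18: -7+39=32 d=31 *, l++
l=4 r=18: -6+39=33 d=30 *, l++
l=5 r=18: 1+39=40 d=23 *, l++

l=6, r=18, best |Δ|=23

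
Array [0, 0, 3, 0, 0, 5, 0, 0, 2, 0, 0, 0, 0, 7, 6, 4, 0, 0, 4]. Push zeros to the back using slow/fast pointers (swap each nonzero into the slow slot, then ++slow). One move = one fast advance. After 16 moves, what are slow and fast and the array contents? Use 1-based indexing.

(s=1,f=1) a[fast]=0 → fast++
(s=1,f=2) a[fast]=0 → fast++
(s=1,f=3) a[fast]=3≠0 swap→a[1]=3 → slow++,fast++
(s=2,f=4) a[fast]=0 → fast++
(s=2,f=5) a[fast]=0 → fast++
(s=2,f=6) a[fast]=5≠0 swap→a[2]=5 → slow++,fast++
(s=3,f=7) a[fast]=0 → fast++
(s=3,f=8) a[fast]=0 → fast++
(s=3,f=9) a[fast]=2≠0 swap→a[3]=2 → slow++,fast++
(s=4,f=10) a[fast]=0 → fast++
(s=4,f=11) a[fast]=0 → fast++
(s=4,f=12) a[fast]=0 → fast++
(s=4,f=13) a[fast]=0 → fast++
(s=4,f=14) a[fast]=7≠0 swap→a[4]=7 → slow++,fast++
(s=5,f=15) a[fast]=6≠0 swap→a[5]=6 → slow++,fast++
(s=6,f=16) a[fast]=4≠0 swap→a[6]=4 → slow++,fast++

slow=7, fast=17, a=[3, 5, 2, 7, 6, 4, 0, 0, 0, 0, 0, 0, 0, 0, 0, 0, 0, 0, 4]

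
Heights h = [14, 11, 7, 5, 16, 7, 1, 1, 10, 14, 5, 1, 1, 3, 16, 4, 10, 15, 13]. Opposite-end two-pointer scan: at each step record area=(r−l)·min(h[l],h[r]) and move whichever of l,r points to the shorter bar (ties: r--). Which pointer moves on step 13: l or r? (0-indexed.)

[0,18] min(14,13)*18=234 best=234 * → r--
[0,17] min(14,15)*17=238 best=238 * → l++
[1,17] min(11,15)*16=176 best=238 → l++
[2,17] min(7,15)*15=105 best=238 → l++
[3,17] min(5,15)*14=70 best=238 → l++
[4,17] min(16,15)*13=195 best=238 → r--
[4,16] min(16,10)*12=120 best=238 → r--
[4,15] min(16,4)*11=44 best=238 → r--
[4,14] min(16,16)*10=160 best=238 → r--
[4,13] min(16,3)*9=27 best=238 → r--
[4,12] min(16,1)*8=8 best=238 → r--
[4,11] min(16,1)*7=7 best=238 → r--
[4,10] min(16,5)*6=30 best=238 → r--

r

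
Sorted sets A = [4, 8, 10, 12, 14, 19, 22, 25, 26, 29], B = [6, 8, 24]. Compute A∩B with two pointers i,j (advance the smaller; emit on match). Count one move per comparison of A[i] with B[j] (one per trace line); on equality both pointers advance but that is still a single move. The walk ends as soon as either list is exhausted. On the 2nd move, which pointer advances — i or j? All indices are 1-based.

i=1 j=1: 4<6, i++
i=2 j=1: 8>6, j++

j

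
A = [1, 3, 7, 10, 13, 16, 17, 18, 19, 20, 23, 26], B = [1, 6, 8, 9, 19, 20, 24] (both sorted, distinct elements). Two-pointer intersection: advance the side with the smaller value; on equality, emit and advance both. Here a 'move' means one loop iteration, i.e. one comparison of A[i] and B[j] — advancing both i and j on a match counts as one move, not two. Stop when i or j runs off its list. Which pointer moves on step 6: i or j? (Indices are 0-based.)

j

i=0 j=0: 1==1 emit, i++,j++
i=1 j=1: 3<6, i++
i=2 j=1: 7>6, j++
i=2 j=2: 7<8, i++
i=3 j=2: 10>8, j++
i=3 j=3: 10>9, j++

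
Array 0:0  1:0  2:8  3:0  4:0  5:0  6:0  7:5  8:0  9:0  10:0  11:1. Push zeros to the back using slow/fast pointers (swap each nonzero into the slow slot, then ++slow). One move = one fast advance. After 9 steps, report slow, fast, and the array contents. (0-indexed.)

slow=2, fast=9, a=[8, 5, 0, 0, 0, 0, 0, 0, 0, 0, 0, 1]

slow=0 fast=0: a[fast]=0, fast++
slow=0 fast=1: a[fast]=0, fast++
slow=0 fast=2: a[fast]=8≠0 swap→a[0]=8, slow++,fast++
slow=1 fast=3: a[fast]=0, fast++
slow=1 fast=4: a[fast]=0, fast++
slow=1 fast=5: a[fast]=0, fast++
slow=1 fast=6: a[fast]=0, fast++
slow=1 fast=7: a[fast]=5≠0 swap→a[1]=5, slow++,fast++
slow=2 fast=8: a[fast]=0, fast++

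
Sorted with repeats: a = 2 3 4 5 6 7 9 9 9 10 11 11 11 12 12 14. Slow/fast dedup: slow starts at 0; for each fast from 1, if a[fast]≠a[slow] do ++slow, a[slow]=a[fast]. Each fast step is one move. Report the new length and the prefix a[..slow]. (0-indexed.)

length 11; prefix = [2, 3, 4, 5, 6, 7, 9, 10, 11, 12, 14]

(s=0,f=1) a[fast]=3≠a[slow]=2 write a[1]=3 → slow++,fast++
(s=1,f=2) a[fast]=4≠a[slow]=3 write a[2]=4 → slow++,fast++
(s=2,f=3) a[fast]=5≠a[slow]=4 write a[3]=5 → slow++,fast++
(s=3,f=4) a[fast]=6≠a[slow]=5 write a[4]=6 → slow++,fast++
(s=4,f=5) a[fast]=7≠a[slow]=6 write a[5]=7 → slow++,fast++
(s=5,f=6) a[fast]=9≠a[slow]=7 write a[6]=9 → slow++,fast++
(s=6,f=7) a[fast]=9=a[slow] dup → fast++
(s=6,f=8) a[fast]=9=a[slow] dup → fast++
(s=6,f=9) a[fast]=10≠a[slow]=9 write a[7]=10 → slow++,fast++
(s=7,f=10) a[fast]=11≠a[slow]=10 write a[8]=11 → slow++,fast++
(s=8,f=11) a[fast]=11=a[slow] dup → fast++
(s=8,f=12) a[fast]=11=a[slow] dup → fast++
(s=8,f=13) a[fast]=12≠a[slow]=11 write a[9]=12 → slow++,fast++
(s=9,f=14) a[fast]=12=a[slow] dup → fast++
(s=9,f=15) a[fast]=14≠a[slow]=12 write a[10]=14 → slow++,fast++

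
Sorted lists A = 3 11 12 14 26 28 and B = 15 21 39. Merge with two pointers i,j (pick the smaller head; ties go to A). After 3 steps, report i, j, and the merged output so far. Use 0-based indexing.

[i=0,j=0] A[i]=3<=B[j]=15 take 3 → i++
[i=1,j=0] A[i]=11<=B[j]=15 take 11 → i++
[i=2,j=0] A[i]=12<=B[j]=15 take 12 → i++

i=3, j=0, merged so far=[3, 11, 12]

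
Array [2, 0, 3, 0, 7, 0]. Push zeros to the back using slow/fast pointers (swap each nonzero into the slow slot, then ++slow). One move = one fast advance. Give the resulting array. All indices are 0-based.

slow=0 fast=0: a[fast]=2≠0 swap→a[0]=2, slow++,fast++
slow=1 fast=1: a[fast]=0, fast++
slow=1 fast=2: a[fast]=3≠0 swap→a[1]=3, slow++,fast++
slow=2 fast=3: a[fast]=0, fast++
slow=2 fast=4: a[fast]=7≠0 swap→a[2]=7, slow++,fast++
slow=3 fast=5: a[fast]=0, fast++

[2, 3, 7, 0, 0, 0]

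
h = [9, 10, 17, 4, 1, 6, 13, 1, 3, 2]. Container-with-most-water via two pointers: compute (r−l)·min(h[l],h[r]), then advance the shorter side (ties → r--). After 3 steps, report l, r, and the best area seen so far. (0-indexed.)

l=0, r=6, best area=24

[0,9] min(9,2)*9=18 best=18 * → r--
[0,8] min(9,3)*8=24 best=24 * → r--
[0,7] min(9,1)*7=7 best=24 → r--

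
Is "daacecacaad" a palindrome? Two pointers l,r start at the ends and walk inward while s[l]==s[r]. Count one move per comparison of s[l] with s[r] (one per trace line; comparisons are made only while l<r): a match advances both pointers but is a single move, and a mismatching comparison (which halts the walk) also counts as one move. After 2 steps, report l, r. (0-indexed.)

[0,10] 'd'=='d' → l++,r--
[1,9] 'a'=='a' → l++,r--

l=2, r=8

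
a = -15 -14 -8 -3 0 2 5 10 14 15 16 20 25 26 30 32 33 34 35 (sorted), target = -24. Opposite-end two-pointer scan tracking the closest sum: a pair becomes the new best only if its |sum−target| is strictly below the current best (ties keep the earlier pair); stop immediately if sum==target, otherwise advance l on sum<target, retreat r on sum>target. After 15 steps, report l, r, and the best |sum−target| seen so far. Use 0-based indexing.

l=0 r=18: -15+35=20 d=44 *, r--
l=0 r=17: -15+34=19 d=43 *, r--
l=0 r=16: -15+33=18 d=42 *, r--
l=0 r=15: -15+32=17 d=41 *, r--
l=0 r=14: -15+30=15 d=39 *, r--
l=0 r=13: -15+26=11 d=35 *, r--
l=0 r=12: -15+25=10 d=34 *, r--
l=0 r=11: -15+20=5 d=29 *, r--
l=0 r=10: -15+16=1 d=25 *, r--
l=0 r=9: -15+15=0 d=24 *, r--
l=0 r=8: -15+14=-1 d=23 *, r--
l=0 r=7: -15+10=-5 d=19 *, r--
l=0 r=6: -15+5=-10 d=14 *, r--
l=0 r=5: -15+2=-13 d=11 *, r--
l=0 r=4: -15+0=-15 d=9 *, r--

l=0, r=3, best |Δ|=9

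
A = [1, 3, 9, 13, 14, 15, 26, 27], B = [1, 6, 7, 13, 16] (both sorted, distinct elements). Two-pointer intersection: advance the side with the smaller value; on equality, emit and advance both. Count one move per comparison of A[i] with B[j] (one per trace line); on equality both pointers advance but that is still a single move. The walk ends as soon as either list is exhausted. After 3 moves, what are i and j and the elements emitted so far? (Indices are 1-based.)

i=3, j=3, emitted=[1]

i=1 j=1: 1==1 emit, i++,j++
i=2 j=2: 3<6, i++
i=3 j=2: 9>6, j++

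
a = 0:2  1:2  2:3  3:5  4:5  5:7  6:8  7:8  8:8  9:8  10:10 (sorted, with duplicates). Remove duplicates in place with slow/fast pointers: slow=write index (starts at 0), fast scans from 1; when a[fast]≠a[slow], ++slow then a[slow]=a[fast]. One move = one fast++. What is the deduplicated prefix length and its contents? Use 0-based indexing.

(s=0,f=1) a[fast]=2=a[slow] dup → fast++
(s=0,f=2) a[fast]=3≠a[slow]=2 write a[1]=3 → slow++,fast++
(s=1,f=3) a[fast]=5≠a[slow]=3 write a[2]=5 → slow++,fast++
(s=2,f=4) a[fast]=5=a[slow] dup → fast++
(s=2,f=5) a[fast]=7≠a[slow]=5 write a[3]=7 → slow++,fast++
(s=3,f=6) a[fast]=8≠a[slow]=7 write a[4]=8 → slow++,fast++
(s=4,f=7) a[fast]=8=a[slow] dup → fast++
(s=4,f=8) a[fast]=8=a[slow] dup → fast++
(s=4,f=9) a[fast]=8=a[slow] dup → fast++
(s=4,f=10) a[fast]=10≠a[slow]=8 write a[5]=10 → slow++,fast++

length 6; prefix = [2, 3, 5, 7, 8, 10]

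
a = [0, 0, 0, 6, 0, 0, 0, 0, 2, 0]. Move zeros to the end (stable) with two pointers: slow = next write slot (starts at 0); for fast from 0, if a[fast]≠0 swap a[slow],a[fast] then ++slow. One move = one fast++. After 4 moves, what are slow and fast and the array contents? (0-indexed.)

slow=0 fast=0: a[fast]=0, fast++
slow=0 fast=1: a[fast]=0, fast++
slow=0 fast=2: a[fast]=0, fast++
slow=0 fast=3: a[fast]=6≠0 swap→a[0]=6, slow++,fast++

slow=1, fast=4, a=[6, 0, 0, 0, 0, 0, 0, 0, 2, 0]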